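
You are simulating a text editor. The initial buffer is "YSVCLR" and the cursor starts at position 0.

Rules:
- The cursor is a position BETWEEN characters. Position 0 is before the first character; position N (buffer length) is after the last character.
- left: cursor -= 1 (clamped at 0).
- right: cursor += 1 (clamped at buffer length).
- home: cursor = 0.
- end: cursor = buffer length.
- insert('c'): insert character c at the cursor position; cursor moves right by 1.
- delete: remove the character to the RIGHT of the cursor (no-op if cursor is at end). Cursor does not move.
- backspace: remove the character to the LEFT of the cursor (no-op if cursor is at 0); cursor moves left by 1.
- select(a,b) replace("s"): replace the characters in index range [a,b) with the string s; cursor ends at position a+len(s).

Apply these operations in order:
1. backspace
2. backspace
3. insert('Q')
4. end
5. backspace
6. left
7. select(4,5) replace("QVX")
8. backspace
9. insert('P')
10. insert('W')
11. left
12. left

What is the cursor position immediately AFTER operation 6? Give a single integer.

After op 1 (backspace): buf='YSVCLR' cursor=0
After op 2 (backspace): buf='YSVCLR' cursor=0
After op 3 (insert('Q')): buf='QYSVCLR' cursor=1
After op 4 (end): buf='QYSVCLR' cursor=7
After op 5 (backspace): buf='QYSVCL' cursor=6
After op 6 (left): buf='QYSVCL' cursor=5

Answer: 5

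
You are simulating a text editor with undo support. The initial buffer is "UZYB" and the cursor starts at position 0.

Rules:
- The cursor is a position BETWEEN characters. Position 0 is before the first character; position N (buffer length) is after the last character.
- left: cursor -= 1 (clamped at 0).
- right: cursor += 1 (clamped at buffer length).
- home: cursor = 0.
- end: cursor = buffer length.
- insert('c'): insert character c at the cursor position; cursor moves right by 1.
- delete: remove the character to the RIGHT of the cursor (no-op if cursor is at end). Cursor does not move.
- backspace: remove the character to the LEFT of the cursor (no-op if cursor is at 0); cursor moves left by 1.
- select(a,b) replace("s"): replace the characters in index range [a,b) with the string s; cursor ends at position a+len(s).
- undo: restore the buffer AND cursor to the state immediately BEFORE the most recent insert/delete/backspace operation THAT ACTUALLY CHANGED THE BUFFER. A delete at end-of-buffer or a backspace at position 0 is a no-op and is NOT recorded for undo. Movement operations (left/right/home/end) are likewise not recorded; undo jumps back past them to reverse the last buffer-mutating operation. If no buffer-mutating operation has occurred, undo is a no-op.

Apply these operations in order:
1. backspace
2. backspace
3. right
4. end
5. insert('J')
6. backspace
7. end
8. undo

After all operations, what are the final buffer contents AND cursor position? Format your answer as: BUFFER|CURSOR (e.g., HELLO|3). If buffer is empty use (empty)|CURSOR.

After op 1 (backspace): buf='UZYB' cursor=0
After op 2 (backspace): buf='UZYB' cursor=0
After op 3 (right): buf='UZYB' cursor=1
After op 4 (end): buf='UZYB' cursor=4
After op 5 (insert('J')): buf='UZYBJ' cursor=5
After op 6 (backspace): buf='UZYB' cursor=4
After op 7 (end): buf='UZYB' cursor=4
After op 8 (undo): buf='UZYBJ' cursor=5

Answer: UZYBJ|5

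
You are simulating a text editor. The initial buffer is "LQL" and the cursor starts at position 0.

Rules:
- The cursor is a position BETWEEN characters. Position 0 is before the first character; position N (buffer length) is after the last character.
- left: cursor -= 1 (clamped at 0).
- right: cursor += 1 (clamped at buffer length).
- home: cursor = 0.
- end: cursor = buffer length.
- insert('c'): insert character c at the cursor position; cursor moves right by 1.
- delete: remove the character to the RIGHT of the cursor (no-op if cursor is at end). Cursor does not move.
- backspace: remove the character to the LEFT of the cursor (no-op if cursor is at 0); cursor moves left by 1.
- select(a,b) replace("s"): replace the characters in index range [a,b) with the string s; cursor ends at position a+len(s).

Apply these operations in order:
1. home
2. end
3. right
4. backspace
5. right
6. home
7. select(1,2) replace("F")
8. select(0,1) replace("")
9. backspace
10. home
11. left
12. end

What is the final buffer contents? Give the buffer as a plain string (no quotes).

After op 1 (home): buf='LQL' cursor=0
After op 2 (end): buf='LQL' cursor=3
After op 3 (right): buf='LQL' cursor=3
After op 4 (backspace): buf='LQ' cursor=2
After op 5 (right): buf='LQ' cursor=2
After op 6 (home): buf='LQ' cursor=0
After op 7 (select(1,2) replace("F")): buf='LF' cursor=2
After op 8 (select(0,1) replace("")): buf='F' cursor=0
After op 9 (backspace): buf='F' cursor=0
After op 10 (home): buf='F' cursor=0
After op 11 (left): buf='F' cursor=0
After op 12 (end): buf='F' cursor=1

Answer: F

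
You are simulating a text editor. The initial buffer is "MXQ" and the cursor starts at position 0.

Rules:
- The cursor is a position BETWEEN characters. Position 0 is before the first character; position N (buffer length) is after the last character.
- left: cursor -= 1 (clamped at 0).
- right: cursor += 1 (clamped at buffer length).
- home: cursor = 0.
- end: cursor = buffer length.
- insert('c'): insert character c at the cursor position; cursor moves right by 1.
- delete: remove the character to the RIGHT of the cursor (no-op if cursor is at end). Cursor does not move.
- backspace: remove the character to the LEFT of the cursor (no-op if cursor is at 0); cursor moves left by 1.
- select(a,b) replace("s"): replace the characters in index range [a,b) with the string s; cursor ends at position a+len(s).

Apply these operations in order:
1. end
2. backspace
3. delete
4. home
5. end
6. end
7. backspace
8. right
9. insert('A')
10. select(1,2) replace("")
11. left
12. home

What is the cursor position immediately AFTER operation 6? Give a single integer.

After op 1 (end): buf='MXQ' cursor=3
After op 2 (backspace): buf='MX' cursor=2
After op 3 (delete): buf='MX' cursor=2
After op 4 (home): buf='MX' cursor=0
After op 5 (end): buf='MX' cursor=2
After op 6 (end): buf='MX' cursor=2

Answer: 2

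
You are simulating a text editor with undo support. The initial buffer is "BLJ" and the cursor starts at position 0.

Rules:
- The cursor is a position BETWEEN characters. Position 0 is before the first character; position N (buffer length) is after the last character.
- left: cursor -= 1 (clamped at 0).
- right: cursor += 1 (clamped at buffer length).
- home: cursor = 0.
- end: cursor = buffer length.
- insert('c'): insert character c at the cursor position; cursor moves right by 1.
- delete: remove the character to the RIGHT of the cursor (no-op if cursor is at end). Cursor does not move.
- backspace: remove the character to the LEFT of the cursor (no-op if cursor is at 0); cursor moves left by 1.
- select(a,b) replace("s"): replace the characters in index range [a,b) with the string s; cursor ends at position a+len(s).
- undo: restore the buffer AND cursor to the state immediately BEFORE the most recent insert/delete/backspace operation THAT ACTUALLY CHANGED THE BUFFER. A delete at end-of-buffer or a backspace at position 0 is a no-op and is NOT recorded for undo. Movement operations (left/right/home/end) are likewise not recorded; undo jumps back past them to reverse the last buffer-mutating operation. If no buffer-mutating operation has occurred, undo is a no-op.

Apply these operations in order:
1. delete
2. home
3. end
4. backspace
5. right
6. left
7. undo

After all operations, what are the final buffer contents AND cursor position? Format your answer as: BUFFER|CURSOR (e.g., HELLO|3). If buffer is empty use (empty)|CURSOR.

Answer: LJ|2

Derivation:
After op 1 (delete): buf='LJ' cursor=0
After op 2 (home): buf='LJ' cursor=0
After op 3 (end): buf='LJ' cursor=2
After op 4 (backspace): buf='L' cursor=1
After op 5 (right): buf='L' cursor=1
After op 6 (left): buf='L' cursor=0
After op 7 (undo): buf='LJ' cursor=2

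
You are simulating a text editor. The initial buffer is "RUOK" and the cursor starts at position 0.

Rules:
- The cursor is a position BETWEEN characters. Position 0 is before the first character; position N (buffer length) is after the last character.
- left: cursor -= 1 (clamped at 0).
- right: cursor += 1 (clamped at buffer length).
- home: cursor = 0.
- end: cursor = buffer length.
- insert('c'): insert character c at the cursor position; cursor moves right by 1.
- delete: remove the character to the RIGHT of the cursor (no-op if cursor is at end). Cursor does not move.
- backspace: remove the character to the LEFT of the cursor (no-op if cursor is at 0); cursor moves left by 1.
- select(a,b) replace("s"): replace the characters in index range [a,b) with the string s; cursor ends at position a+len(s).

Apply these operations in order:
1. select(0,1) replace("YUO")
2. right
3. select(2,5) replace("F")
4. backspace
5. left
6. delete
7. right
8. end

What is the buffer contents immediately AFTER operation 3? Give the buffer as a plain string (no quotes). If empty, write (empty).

After op 1 (select(0,1) replace("YUO")): buf='YUOUOK' cursor=3
After op 2 (right): buf='YUOUOK' cursor=4
After op 3 (select(2,5) replace("F")): buf='YUFK' cursor=3

Answer: YUFK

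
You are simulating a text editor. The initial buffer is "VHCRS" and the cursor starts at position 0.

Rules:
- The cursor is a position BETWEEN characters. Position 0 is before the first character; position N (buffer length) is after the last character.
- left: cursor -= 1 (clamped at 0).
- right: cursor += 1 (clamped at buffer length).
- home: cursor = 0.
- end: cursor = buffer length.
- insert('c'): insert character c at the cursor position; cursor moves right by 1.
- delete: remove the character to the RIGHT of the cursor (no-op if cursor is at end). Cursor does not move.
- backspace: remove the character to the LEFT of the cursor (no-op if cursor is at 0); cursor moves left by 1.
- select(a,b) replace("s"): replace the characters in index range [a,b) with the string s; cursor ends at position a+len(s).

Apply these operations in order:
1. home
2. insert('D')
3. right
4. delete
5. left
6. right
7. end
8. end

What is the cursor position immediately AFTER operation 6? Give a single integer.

After op 1 (home): buf='VHCRS' cursor=0
After op 2 (insert('D')): buf='DVHCRS' cursor=1
After op 3 (right): buf='DVHCRS' cursor=2
After op 4 (delete): buf='DVCRS' cursor=2
After op 5 (left): buf='DVCRS' cursor=1
After op 6 (right): buf='DVCRS' cursor=2

Answer: 2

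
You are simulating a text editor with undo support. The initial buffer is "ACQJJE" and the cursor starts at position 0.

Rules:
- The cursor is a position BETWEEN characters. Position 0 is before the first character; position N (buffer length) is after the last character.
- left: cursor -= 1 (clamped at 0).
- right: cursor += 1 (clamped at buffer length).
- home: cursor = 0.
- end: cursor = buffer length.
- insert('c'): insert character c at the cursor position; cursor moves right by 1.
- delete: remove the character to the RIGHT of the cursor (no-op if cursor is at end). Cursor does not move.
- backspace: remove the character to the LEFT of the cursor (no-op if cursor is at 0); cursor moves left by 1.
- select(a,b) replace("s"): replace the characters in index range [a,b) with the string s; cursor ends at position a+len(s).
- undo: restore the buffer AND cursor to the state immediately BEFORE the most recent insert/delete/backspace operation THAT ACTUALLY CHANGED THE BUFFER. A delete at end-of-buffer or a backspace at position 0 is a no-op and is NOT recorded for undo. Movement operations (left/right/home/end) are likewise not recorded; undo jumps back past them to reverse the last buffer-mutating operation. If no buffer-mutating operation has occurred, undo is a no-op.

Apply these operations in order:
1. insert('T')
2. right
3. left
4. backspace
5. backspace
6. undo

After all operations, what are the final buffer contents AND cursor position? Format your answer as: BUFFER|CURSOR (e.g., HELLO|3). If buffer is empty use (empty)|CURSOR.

After op 1 (insert('T')): buf='TACQJJE' cursor=1
After op 2 (right): buf='TACQJJE' cursor=2
After op 3 (left): buf='TACQJJE' cursor=1
After op 4 (backspace): buf='ACQJJE' cursor=0
After op 5 (backspace): buf='ACQJJE' cursor=0
After op 6 (undo): buf='TACQJJE' cursor=1

Answer: TACQJJE|1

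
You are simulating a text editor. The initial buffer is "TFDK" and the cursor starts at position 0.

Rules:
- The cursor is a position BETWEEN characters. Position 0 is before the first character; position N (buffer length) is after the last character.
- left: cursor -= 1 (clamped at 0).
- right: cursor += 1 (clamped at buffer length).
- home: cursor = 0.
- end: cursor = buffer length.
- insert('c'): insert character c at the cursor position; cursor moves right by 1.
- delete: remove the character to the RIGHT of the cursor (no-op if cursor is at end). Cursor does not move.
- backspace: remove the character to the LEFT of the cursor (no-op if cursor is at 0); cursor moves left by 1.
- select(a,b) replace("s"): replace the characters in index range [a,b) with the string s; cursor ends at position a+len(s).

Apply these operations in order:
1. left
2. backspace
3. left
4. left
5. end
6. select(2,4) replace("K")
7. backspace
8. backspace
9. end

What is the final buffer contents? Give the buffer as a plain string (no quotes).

After op 1 (left): buf='TFDK' cursor=0
After op 2 (backspace): buf='TFDK' cursor=0
After op 3 (left): buf='TFDK' cursor=0
After op 4 (left): buf='TFDK' cursor=0
After op 5 (end): buf='TFDK' cursor=4
After op 6 (select(2,4) replace("K")): buf='TFK' cursor=3
After op 7 (backspace): buf='TF' cursor=2
After op 8 (backspace): buf='T' cursor=1
After op 9 (end): buf='T' cursor=1

Answer: T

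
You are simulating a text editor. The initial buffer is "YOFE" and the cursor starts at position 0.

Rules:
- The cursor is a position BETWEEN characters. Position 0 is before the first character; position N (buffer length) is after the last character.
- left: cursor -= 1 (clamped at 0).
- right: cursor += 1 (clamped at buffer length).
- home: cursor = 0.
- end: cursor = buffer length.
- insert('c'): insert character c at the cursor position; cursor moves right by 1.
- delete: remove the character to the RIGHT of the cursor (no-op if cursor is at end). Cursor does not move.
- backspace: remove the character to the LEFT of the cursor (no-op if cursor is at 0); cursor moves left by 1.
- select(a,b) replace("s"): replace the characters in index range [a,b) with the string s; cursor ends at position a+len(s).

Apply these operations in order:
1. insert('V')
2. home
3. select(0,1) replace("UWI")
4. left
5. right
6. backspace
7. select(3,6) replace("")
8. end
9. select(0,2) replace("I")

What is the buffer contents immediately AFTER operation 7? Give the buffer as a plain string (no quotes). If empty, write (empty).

After op 1 (insert('V')): buf='VYOFE' cursor=1
After op 2 (home): buf='VYOFE' cursor=0
After op 3 (select(0,1) replace("UWI")): buf='UWIYOFE' cursor=3
After op 4 (left): buf='UWIYOFE' cursor=2
After op 5 (right): buf='UWIYOFE' cursor=3
After op 6 (backspace): buf='UWYOFE' cursor=2
After op 7 (select(3,6) replace("")): buf='UWY' cursor=3

Answer: UWY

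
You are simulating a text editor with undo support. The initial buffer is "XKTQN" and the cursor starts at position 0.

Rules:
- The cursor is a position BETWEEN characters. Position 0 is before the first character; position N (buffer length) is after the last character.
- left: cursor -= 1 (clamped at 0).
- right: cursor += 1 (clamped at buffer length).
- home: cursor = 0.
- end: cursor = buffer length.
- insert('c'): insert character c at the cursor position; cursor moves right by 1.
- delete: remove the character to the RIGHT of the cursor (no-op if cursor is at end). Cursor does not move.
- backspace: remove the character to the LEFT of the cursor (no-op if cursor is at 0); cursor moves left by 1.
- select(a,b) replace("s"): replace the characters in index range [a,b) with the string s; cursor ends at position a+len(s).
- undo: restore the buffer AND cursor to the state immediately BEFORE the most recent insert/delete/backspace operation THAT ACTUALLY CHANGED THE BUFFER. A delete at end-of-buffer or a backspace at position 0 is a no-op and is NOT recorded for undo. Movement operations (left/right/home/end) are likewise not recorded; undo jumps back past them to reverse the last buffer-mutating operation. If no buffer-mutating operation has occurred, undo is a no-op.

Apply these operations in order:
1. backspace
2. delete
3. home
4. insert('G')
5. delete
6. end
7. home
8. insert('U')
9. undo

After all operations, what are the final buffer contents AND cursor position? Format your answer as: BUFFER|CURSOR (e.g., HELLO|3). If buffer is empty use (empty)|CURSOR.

Answer: GTQN|0

Derivation:
After op 1 (backspace): buf='XKTQN' cursor=0
After op 2 (delete): buf='KTQN' cursor=0
After op 3 (home): buf='KTQN' cursor=0
After op 4 (insert('G')): buf='GKTQN' cursor=1
After op 5 (delete): buf='GTQN' cursor=1
After op 6 (end): buf='GTQN' cursor=4
After op 7 (home): buf='GTQN' cursor=0
After op 8 (insert('U')): buf='UGTQN' cursor=1
After op 9 (undo): buf='GTQN' cursor=0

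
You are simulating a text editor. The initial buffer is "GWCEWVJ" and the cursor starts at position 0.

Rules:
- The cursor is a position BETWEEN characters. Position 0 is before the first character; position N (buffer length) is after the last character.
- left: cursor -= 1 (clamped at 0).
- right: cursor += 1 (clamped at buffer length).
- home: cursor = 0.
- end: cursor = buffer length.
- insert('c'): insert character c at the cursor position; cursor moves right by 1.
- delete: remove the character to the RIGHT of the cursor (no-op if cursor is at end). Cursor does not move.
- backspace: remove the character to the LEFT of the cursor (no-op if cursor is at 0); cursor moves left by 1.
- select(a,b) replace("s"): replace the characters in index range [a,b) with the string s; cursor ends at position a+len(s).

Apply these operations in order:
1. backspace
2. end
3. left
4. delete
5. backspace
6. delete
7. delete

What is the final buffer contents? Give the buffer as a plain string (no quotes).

After op 1 (backspace): buf='GWCEWVJ' cursor=0
After op 2 (end): buf='GWCEWVJ' cursor=7
After op 3 (left): buf='GWCEWVJ' cursor=6
After op 4 (delete): buf='GWCEWV' cursor=6
After op 5 (backspace): buf='GWCEW' cursor=5
After op 6 (delete): buf='GWCEW' cursor=5
After op 7 (delete): buf='GWCEW' cursor=5

Answer: GWCEW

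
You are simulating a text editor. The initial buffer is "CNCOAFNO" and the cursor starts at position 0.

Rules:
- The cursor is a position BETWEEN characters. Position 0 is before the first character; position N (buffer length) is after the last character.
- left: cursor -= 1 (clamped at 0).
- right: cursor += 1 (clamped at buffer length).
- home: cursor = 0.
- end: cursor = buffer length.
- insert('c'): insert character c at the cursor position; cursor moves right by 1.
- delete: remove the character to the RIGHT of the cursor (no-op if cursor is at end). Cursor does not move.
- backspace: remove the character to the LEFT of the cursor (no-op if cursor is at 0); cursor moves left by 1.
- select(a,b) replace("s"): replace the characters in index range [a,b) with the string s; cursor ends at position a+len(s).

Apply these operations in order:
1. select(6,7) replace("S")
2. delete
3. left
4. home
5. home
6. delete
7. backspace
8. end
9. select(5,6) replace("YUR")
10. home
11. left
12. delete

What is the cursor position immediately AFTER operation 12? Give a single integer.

After op 1 (select(6,7) replace("S")): buf='CNCOAFSO' cursor=7
After op 2 (delete): buf='CNCOAFS' cursor=7
After op 3 (left): buf='CNCOAFS' cursor=6
After op 4 (home): buf='CNCOAFS' cursor=0
After op 5 (home): buf='CNCOAFS' cursor=0
After op 6 (delete): buf='NCOAFS' cursor=0
After op 7 (backspace): buf='NCOAFS' cursor=0
After op 8 (end): buf='NCOAFS' cursor=6
After op 9 (select(5,6) replace("YUR")): buf='NCOAFYUR' cursor=8
After op 10 (home): buf='NCOAFYUR' cursor=0
After op 11 (left): buf='NCOAFYUR' cursor=0
After op 12 (delete): buf='COAFYUR' cursor=0

Answer: 0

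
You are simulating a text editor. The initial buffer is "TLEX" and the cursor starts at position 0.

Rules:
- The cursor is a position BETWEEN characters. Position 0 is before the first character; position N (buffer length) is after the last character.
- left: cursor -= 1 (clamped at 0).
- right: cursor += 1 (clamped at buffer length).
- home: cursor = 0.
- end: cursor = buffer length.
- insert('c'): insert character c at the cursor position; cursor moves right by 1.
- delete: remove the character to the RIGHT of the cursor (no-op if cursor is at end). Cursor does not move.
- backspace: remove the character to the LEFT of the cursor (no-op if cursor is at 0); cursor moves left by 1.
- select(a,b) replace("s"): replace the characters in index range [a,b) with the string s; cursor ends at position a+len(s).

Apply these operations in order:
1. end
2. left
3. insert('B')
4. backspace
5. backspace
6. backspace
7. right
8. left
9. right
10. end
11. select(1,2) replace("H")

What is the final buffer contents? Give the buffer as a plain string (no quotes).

After op 1 (end): buf='TLEX' cursor=4
After op 2 (left): buf='TLEX' cursor=3
After op 3 (insert('B')): buf='TLEBX' cursor=4
After op 4 (backspace): buf='TLEX' cursor=3
After op 5 (backspace): buf='TLX' cursor=2
After op 6 (backspace): buf='TX' cursor=1
After op 7 (right): buf='TX' cursor=2
After op 8 (left): buf='TX' cursor=1
After op 9 (right): buf='TX' cursor=2
After op 10 (end): buf='TX' cursor=2
After op 11 (select(1,2) replace("H")): buf='TH' cursor=2

Answer: TH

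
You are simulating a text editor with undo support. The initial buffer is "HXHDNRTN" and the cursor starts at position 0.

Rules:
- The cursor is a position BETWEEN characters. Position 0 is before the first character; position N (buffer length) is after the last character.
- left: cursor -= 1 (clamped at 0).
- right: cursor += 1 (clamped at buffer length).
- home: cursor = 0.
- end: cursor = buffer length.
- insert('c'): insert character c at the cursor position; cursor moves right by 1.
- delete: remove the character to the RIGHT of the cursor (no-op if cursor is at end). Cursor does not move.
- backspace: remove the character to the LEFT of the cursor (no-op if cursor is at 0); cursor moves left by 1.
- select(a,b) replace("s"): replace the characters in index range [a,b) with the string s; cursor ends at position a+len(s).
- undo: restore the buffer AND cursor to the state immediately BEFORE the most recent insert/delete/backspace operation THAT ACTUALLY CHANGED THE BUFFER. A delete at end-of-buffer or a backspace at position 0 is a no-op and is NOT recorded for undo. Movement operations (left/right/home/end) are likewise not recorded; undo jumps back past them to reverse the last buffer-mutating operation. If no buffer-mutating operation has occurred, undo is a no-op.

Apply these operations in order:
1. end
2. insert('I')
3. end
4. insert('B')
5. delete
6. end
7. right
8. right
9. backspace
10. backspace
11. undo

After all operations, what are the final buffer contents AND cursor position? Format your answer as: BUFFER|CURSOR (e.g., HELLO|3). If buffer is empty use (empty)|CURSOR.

Answer: HXHDNRTNI|9

Derivation:
After op 1 (end): buf='HXHDNRTN' cursor=8
After op 2 (insert('I')): buf='HXHDNRTNI' cursor=9
After op 3 (end): buf='HXHDNRTNI' cursor=9
After op 4 (insert('B')): buf='HXHDNRTNIB' cursor=10
After op 5 (delete): buf='HXHDNRTNIB' cursor=10
After op 6 (end): buf='HXHDNRTNIB' cursor=10
After op 7 (right): buf='HXHDNRTNIB' cursor=10
After op 8 (right): buf='HXHDNRTNIB' cursor=10
After op 9 (backspace): buf='HXHDNRTNI' cursor=9
After op 10 (backspace): buf='HXHDNRTN' cursor=8
After op 11 (undo): buf='HXHDNRTNI' cursor=9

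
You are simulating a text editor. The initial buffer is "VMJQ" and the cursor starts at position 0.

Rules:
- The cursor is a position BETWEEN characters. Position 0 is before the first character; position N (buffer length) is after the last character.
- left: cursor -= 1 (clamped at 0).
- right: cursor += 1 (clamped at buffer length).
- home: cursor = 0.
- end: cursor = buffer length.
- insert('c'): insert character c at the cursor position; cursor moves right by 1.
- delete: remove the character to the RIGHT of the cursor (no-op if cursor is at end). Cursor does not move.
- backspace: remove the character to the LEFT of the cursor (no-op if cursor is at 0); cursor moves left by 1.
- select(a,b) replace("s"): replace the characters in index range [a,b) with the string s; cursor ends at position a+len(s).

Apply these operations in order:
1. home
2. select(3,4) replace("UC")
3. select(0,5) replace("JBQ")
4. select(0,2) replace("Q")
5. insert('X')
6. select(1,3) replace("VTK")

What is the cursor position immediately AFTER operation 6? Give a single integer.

After op 1 (home): buf='VMJQ' cursor=0
After op 2 (select(3,4) replace("UC")): buf='VMJUC' cursor=5
After op 3 (select(0,5) replace("JBQ")): buf='JBQ' cursor=3
After op 4 (select(0,2) replace("Q")): buf='QQ' cursor=1
After op 5 (insert('X')): buf='QXQ' cursor=2
After op 6 (select(1,3) replace("VTK")): buf='QVTK' cursor=4

Answer: 4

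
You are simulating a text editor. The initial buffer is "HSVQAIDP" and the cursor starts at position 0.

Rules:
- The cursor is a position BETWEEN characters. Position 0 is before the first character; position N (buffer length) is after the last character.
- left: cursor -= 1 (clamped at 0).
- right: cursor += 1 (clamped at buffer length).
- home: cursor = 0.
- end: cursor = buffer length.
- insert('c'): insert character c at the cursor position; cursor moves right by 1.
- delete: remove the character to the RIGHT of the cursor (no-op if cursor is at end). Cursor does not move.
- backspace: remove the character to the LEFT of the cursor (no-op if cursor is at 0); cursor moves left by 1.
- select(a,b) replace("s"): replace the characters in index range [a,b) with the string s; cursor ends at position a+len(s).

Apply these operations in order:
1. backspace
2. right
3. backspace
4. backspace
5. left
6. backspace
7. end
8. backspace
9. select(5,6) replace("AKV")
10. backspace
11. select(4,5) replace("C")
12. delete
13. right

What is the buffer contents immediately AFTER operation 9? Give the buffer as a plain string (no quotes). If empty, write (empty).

After op 1 (backspace): buf='HSVQAIDP' cursor=0
After op 2 (right): buf='HSVQAIDP' cursor=1
After op 3 (backspace): buf='SVQAIDP' cursor=0
After op 4 (backspace): buf='SVQAIDP' cursor=0
After op 5 (left): buf='SVQAIDP' cursor=0
After op 6 (backspace): buf='SVQAIDP' cursor=0
After op 7 (end): buf='SVQAIDP' cursor=7
After op 8 (backspace): buf='SVQAID' cursor=6
After op 9 (select(5,6) replace("AKV")): buf='SVQAIAKV' cursor=8

Answer: SVQAIAKV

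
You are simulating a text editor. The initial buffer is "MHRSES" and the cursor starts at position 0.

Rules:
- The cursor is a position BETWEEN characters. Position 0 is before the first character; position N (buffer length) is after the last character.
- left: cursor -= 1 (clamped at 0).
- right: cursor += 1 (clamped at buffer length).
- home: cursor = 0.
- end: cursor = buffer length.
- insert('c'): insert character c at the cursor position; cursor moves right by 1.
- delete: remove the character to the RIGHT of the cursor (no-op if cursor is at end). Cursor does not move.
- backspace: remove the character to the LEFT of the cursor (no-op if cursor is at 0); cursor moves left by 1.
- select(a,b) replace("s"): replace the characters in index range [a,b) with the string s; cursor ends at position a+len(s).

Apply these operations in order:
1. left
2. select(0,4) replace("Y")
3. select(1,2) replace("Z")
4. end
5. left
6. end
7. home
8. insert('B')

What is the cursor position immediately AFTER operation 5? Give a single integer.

After op 1 (left): buf='MHRSES' cursor=0
After op 2 (select(0,4) replace("Y")): buf='YES' cursor=1
After op 3 (select(1,2) replace("Z")): buf='YZS' cursor=2
After op 4 (end): buf='YZS' cursor=3
After op 5 (left): buf='YZS' cursor=2

Answer: 2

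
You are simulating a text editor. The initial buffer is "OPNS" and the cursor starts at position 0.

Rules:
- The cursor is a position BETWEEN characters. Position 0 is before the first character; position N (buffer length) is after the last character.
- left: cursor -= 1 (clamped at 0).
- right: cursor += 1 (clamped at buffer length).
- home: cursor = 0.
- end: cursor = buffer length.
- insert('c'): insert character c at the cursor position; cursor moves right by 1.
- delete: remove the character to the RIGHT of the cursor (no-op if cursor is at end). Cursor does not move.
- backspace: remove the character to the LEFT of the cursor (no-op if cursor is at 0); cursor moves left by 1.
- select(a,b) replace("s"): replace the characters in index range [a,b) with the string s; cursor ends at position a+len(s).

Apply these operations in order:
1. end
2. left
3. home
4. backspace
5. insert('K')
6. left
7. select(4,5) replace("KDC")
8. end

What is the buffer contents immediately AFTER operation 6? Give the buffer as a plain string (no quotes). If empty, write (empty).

After op 1 (end): buf='OPNS' cursor=4
After op 2 (left): buf='OPNS' cursor=3
After op 3 (home): buf='OPNS' cursor=0
After op 4 (backspace): buf='OPNS' cursor=0
After op 5 (insert('K')): buf='KOPNS' cursor=1
After op 6 (left): buf='KOPNS' cursor=0

Answer: KOPNS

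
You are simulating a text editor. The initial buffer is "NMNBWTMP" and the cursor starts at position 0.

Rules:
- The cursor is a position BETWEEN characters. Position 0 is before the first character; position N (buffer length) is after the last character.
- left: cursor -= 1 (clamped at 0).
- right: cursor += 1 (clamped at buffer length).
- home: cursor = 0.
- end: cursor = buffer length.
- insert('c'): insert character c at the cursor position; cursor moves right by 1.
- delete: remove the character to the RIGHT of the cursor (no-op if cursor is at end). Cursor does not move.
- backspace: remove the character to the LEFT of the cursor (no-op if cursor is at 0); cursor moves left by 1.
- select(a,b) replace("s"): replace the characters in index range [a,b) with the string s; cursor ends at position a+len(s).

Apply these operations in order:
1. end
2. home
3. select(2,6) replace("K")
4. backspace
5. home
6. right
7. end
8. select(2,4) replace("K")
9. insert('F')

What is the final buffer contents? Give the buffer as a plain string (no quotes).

Answer: NMKF

Derivation:
After op 1 (end): buf='NMNBWTMP' cursor=8
After op 2 (home): buf='NMNBWTMP' cursor=0
After op 3 (select(2,6) replace("K")): buf='NMKMP' cursor=3
After op 4 (backspace): buf='NMMP' cursor=2
After op 5 (home): buf='NMMP' cursor=0
After op 6 (right): buf='NMMP' cursor=1
After op 7 (end): buf='NMMP' cursor=4
After op 8 (select(2,4) replace("K")): buf='NMK' cursor=3
After op 9 (insert('F')): buf='NMKF' cursor=4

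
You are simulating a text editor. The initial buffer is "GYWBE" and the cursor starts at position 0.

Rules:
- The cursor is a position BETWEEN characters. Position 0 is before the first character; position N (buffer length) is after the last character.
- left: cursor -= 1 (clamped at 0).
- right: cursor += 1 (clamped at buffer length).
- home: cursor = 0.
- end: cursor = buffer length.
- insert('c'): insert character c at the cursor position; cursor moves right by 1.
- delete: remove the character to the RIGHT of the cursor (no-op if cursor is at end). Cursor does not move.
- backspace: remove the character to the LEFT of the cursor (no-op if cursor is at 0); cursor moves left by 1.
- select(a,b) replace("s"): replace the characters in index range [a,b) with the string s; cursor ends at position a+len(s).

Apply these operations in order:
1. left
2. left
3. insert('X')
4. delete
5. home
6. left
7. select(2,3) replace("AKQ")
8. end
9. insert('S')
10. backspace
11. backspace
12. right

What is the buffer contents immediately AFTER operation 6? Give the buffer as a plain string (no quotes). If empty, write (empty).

After op 1 (left): buf='GYWBE' cursor=0
After op 2 (left): buf='GYWBE' cursor=0
After op 3 (insert('X')): buf='XGYWBE' cursor=1
After op 4 (delete): buf='XYWBE' cursor=1
After op 5 (home): buf='XYWBE' cursor=0
After op 6 (left): buf='XYWBE' cursor=0

Answer: XYWBE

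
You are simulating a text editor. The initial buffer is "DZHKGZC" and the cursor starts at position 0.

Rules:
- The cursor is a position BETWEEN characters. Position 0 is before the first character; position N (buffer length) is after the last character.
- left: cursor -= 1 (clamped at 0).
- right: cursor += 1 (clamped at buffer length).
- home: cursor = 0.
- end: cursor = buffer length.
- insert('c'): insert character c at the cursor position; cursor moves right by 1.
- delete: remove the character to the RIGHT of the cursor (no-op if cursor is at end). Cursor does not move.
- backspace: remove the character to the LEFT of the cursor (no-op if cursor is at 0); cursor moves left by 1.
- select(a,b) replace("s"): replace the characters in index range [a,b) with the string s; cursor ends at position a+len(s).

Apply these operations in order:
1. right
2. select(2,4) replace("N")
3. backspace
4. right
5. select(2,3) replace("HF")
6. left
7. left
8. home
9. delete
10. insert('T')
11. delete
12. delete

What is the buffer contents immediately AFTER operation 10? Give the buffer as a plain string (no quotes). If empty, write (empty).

After op 1 (right): buf='DZHKGZC' cursor=1
After op 2 (select(2,4) replace("N")): buf='DZNGZC' cursor=3
After op 3 (backspace): buf='DZGZC' cursor=2
After op 4 (right): buf='DZGZC' cursor=3
After op 5 (select(2,3) replace("HF")): buf='DZHFZC' cursor=4
After op 6 (left): buf='DZHFZC' cursor=3
After op 7 (left): buf='DZHFZC' cursor=2
After op 8 (home): buf='DZHFZC' cursor=0
After op 9 (delete): buf='ZHFZC' cursor=0
After op 10 (insert('T')): buf='TZHFZC' cursor=1

Answer: TZHFZC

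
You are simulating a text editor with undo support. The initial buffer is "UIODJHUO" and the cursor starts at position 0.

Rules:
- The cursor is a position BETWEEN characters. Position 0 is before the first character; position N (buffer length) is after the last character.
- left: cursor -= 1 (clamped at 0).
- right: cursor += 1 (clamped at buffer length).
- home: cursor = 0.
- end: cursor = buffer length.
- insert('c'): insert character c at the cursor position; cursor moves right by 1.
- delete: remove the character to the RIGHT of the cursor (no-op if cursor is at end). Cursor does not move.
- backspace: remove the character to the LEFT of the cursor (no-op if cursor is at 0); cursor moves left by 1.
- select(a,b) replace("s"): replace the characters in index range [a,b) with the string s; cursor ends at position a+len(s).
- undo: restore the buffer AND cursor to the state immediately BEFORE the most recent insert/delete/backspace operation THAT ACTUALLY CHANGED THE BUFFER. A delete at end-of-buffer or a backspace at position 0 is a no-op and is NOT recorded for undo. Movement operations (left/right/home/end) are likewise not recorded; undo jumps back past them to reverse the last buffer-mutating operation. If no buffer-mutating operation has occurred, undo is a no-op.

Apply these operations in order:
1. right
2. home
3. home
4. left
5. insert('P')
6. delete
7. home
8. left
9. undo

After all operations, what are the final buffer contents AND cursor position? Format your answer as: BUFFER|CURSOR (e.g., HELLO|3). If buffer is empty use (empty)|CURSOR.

After op 1 (right): buf='UIODJHUO' cursor=1
After op 2 (home): buf='UIODJHUO' cursor=0
After op 3 (home): buf='UIODJHUO' cursor=0
After op 4 (left): buf='UIODJHUO' cursor=0
After op 5 (insert('P')): buf='PUIODJHUO' cursor=1
After op 6 (delete): buf='PIODJHUO' cursor=1
After op 7 (home): buf='PIODJHUO' cursor=0
After op 8 (left): buf='PIODJHUO' cursor=0
After op 9 (undo): buf='PUIODJHUO' cursor=1

Answer: PUIODJHUO|1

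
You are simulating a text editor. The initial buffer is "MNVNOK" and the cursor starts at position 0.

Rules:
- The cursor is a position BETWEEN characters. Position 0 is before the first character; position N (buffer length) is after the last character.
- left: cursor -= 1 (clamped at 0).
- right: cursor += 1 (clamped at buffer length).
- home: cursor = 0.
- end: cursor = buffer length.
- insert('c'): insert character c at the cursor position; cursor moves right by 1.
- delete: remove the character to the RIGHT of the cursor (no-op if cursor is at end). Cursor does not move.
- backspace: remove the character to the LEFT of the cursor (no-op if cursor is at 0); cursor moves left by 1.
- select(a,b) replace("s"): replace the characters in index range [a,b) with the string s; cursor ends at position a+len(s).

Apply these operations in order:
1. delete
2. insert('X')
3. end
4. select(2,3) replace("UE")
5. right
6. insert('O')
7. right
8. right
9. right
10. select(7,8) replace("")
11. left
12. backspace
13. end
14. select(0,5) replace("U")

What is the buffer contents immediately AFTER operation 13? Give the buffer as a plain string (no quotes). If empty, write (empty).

Answer: XNUENO

Derivation:
After op 1 (delete): buf='NVNOK' cursor=0
After op 2 (insert('X')): buf='XNVNOK' cursor=1
After op 3 (end): buf='XNVNOK' cursor=6
After op 4 (select(2,3) replace("UE")): buf='XNUENOK' cursor=4
After op 5 (right): buf='XNUENOK' cursor=5
After op 6 (insert('O')): buf='XNUENOOK' cursor=6
After op 7 (right): buf='XNUENOOK' cursor=7
After op 8 (right): buf='XNUENOOK' cursor=8
After op 9 (right): buf='XNUENOOK' cursor=8
After op 10 (select(7,8) replace("")): buf='XNUENOO' cursor=7
After op 11 (left): buf='XNUENOO' cursor=6
After op 12 (backspace): buf='XNUENO' cursor=5
After op 13 (end): buf='XNUENO' cursor=6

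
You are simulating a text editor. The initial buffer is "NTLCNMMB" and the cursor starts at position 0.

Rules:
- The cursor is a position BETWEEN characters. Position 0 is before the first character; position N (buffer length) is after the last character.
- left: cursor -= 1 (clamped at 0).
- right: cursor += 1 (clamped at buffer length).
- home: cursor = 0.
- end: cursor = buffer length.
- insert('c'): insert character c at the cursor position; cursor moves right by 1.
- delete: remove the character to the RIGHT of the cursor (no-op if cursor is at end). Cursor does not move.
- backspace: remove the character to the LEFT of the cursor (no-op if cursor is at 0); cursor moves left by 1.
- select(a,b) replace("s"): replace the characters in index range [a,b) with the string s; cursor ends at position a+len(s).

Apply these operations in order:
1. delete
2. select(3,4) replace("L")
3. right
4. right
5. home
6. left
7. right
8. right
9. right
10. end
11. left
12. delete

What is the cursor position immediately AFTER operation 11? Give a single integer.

After op 1 (delete): buf='TLCNMMB' cursor=0
After op 2 (select(3,4) replace("L")): buf='TLCLMMB' cursor=4
After op 3 (right): buf='TLCLMMB' cursor=5
After op 4 (right): buf='TLCLMMB' cursor=6
After op 5 (home): buf='TLCLMMB' cursor=0
After op 6 (left): buf='TLCLMMB' cursor=0
After op 7 (right): buf='TLCLMMB' cursor=1
After op 8 (right): buf='TLCLMMB' cursor=2
After op 9 (right): buf='TLCLMMB' cursor=3
After op 10 (end): buf='TLCLMMB' cursor=7
After op 11 (left): buf='TLCLMMB' cursor=6

Answer: 6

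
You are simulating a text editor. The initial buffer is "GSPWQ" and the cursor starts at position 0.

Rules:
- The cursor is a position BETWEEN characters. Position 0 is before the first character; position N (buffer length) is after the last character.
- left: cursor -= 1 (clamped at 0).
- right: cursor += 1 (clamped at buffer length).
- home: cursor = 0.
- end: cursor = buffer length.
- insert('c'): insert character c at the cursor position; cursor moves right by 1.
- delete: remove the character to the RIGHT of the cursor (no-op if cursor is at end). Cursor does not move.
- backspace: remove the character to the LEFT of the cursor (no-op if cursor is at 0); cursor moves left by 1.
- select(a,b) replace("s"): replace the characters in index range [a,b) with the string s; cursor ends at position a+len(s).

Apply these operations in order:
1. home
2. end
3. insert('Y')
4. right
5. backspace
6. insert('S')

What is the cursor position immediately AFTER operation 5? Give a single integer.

Answer: 5

Derivation:
After op 1 (home): buf='GSPWQ' cursor=0
After op 2 (end): buf='GSPWQ' cursor=5
After op 3 (insert('Y')): buf='GSPWQY' cursor=6
After op 4 (right): buf='GSPWQY' cursor=6
After op 5 (backspace): buf='GSPWQ' cursor=5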